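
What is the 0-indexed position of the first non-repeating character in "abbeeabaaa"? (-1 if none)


Input: abbeeabaaa
Character frequencies:
  'a': 5
  'b': 3
  'e': 2
Scanning left to right for freq == 1:
  Position 0 ('a'): freq=5, skip
  Position 1 ('b'): freq=3, skip
  Position 2 ('b'): freq=3, skip
  Position 3 ('e'): freq=2, skip
  Position 4 ('e'): freq=2, skip
  Position 5 ('a'): freq=5, skip
  Position 6 ('b'): freq=3, skip
  Position 7 ('a'): freq=5, skip
  Position 8 ('a'): freq=5, skip
  Position 9 ('a'): freq=5, skip
  No unique character found => answer = -1

-1


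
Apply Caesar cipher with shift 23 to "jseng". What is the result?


Caesar cipher: shift "jseng" by 23
  'j' (pos 9) + 23 = pos 6 = 'g'
  's' (pos 18) + 23 = pos 15 = 'p'
  'e' (pos 4) + 23 = pos 1 = 'b'
  'n' (pos 13) + 23 = pos 10 = 'k'
  'g' (pos 6) + 23 = pos 3 = 'd'
Result: gpbkd

gpbkd


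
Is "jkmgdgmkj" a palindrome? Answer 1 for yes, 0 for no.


Input: jkmgdgmkj
Reversed: jkmgdgmkj
  Compare pos 0 ('j') with pos 8 ('j'): match
  Compare pos 1 ('k') with pos 7 ('k'): match
  Compare pos 2 ('m') with pos 6 ('m'): match
  Compare pos 3 ('g') with pos 5 ('g'): match
Result: palindrome

1


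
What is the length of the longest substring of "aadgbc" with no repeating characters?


Input: "aadgbc"
Sliding window (track last position of each char):
  Position 0 ('a'): window [0,0] length 1 -- new best
  Position 1 ('a'): repeat (last at 0), move window start to 1
  Position 1 ('a'): window [1,1] length 1
  Position 2 ('d'): window [1,2] length 2 -- new best
  Position 3 ('g'): window [1,3] length 3 -- new best
  Position 4 ('b'): window [1,4] length 4 -- new best
  Position 5 ('c'): window [1,5] length 5 -- new best
Longest substring with no repeats: "adgbc" with length 5

5


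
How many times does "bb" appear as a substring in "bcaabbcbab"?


Searching for "bb" in "bcaabbcbab"
Scanning each position:
  Position 0: "bc" => no
  Position 1: "ca" => no
  Position 2: "aa" => no
  Position 3: "ab" => no
  Position 4: "bb" => MATCH
  Position 5: "bc" => no
  Position 6: "cb" => no
  Position 7: "ba" => no
  Position 8: "ab" => no
Total occurrences: 1

1


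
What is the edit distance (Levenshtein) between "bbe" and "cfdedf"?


Computing edit distance: "bbe" -> "cfdedf"
DP table:
           c    f    d    e    d    f
      0    1    2    3    4    5    6
  b   1    1    2    3    4    5    6
  b   2    2    2    3    4    5    6
  e   3    3    3    3    3    4    5
Edit distance = dp[3][6] = 5

5


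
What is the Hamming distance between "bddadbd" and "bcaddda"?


Comparing "bddadbd" and "bcaddda" position by position:
  Position 0: 'b' vs 'b' => same
  Position 1: 'd' vs 'c' => differ
  Position 2: 'd' vs 'a' => differ
  Position 3: 'a' vs 'd' => differ
  Position 4: 'd' vs 'd' => same
  Position 5: 'b' vs 'd' => differ
  Position 6: 'd' vs 'a' => differ
Total differences (Hamming distance): 5

5


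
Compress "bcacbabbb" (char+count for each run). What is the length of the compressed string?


Input: bcacbabbb
Runs:
  'b' x 1 => "b1"
  'c' x 1 => "c1"
  'a' x 1 => "a1"
  'c' x 1 => "c1"
  'b' x 1 => "b1"
  'a' x 1 => "a1"
  'b' x 3 => "b3"
Compressed: "b1c1a1c1b1a1b3"
Compressed length: 14

14


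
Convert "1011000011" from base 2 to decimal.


Input: "1011000011" in base 2
Positional expansion:
  Digit '1' (value 1) x 2^9 = 512
  Digit '0' (value 0) x 2^8 = 0
  Digit '1' (value 1) x 2^7 = 128
  Digit '1' (value 1) x 2^6 = 64
  Digit '0' (value 0) x 2^5 = 0
  Digit '0' (value 0) x 2^4 = 0
  Digit '0' (value 0) x 2^3 = 0
  Digit '0' (value 0) x 2^2 = 0
  Digit '1' (value 1) x 2^1 = 2
  Digit '1' (value 1) x 2^0 = 1
Sum = 707

707


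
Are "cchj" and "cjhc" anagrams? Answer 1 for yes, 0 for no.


Strings: "cchj", "cjhc"
Sorted first:  cchj
Sorted second: cchj
Sorted forms match => anagrams

1


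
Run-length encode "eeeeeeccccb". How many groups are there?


Input: eeeeeeccccb
Scanning for consecutive runs:
  Group 1: 'e' x 6 (positions 0-5)
  Group 2: 'c' x 4 (positions 6-9)
  Group 3: 'b' x 1 (positions 10-10)
Total groups: 3

3


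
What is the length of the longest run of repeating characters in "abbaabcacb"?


Input: "abbaabcacb"
Scanning for longest run:
  Position 1 ('b'): new char, reset run to 1
  Position 2 ('b'): continues run of 'b', length=2
  Position 3 ('a'): new char, reset run to 1
  Position 4 ('a'): continues run of 'a', length=2
  Position 5 ('b'): new char, reset run to 1
  Position 6 ('c'): new char, reset run to 1
  Position 7 ('a'): new char, reset run to 1
  Position 8 ('c'): new char, reset run to 1
  Position 9 ('b'): new char, reset run to 1
Longest run: 'b' with length 2

2


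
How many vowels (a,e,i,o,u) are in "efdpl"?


Input: efdpl
Checking each character:
  'e' at position 0: vowel (running total: 1)
  'f' at position 1: consonant
  'd' at position 2: consonant
  'p' at position 3: consonant
  'l' at position 4: consonant
Total vowels: 1

1


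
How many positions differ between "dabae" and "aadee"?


Comparing "dabae" and "aadee" position by position:
  Position 0: 'd' vs 'a' => DIFFER
  Position 1: 'a' vs 'a' => same
  Position 2: 'b' vs 'd' => DIFFER
  Position 3: 'a' vs 'e' => DIFFER
  Position 4: 'e' vs 'e' => same
Positions that differ: 3

3


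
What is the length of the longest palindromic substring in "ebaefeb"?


Input: "ebaefeb"
Checking substrings for palindromes:
  [3:6] "efe" (len 3) => palindrome
Longest palindromic substring: "efe" with length 3

3


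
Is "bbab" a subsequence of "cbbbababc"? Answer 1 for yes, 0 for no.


Check if "bbab" is a subsequence of "cbbbababc"
Greedy scan:
  Position 0 ('c'): no match needed
  Position 1 ('b'): matches sub[0] = 'b'
  Position 2 ('b'): matches sub[1] = 'b'
  Position 3 ('b'): no match needed
  Position 4 ('a'): matches sub[2] = 'a'
  Position 5 ('b'): matches sub[3] = 'b'
  Position 6 ('a'): no match needed
  Position 7 ('b'): no match needed
  Position 8 ('c'): no match needed
All 4 characters matched => is a subsequence

1


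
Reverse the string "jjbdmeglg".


Input: jjbdmeglg
Reading characters right to left:
  Position 8: 'g'
  Position 7: 'l'
  Position 6: 'g'
  Position 5: 'e'
  Position 4: 'm'
  Position 3: 'd'
  Position 2: 'b'
  Position 1: 'j'
  Position 0: 'j'
Reversed: glgemdbjj

glgemdbjj


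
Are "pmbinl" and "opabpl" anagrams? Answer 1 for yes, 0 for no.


Strings: "pmbinl", "opabpl"
Sorted first:  bilmnp
Sorted second: ablopp
Differ at position 0: 'b' vs 'a' => not anagrams

0


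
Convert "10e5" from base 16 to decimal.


Input: "10e5" in base 16
Positional expansion:
  Digit '1' (value 1) x 16^3 = 4096
  Digit '0' (value 0) x 16^2 = 0
  Digit 'e' (value 14) x 16^1 = 224
  Digit '5' (value 5) x 16^0 = 5
Sum = 4325

4325


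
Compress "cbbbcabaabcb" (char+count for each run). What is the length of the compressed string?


Input: cbbbcabaabcb
Runs:
  'c' x 1 => "c1"
  'b' x 3 => "b3"
  'c' x 1 => "c1"
  'a' x 1 => "a1"
  'b' x 1 => "b1"
  'a' x 2 => "a2"
  'b' x 1 => "b1"
  'c' x 1 => "c1"
  'b' x 1 => "b1"
Compressed: "c1b3c1a1b1a2b1c1b1"
Compressed length: 18

18


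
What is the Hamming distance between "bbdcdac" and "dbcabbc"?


Comparing "bbdcdac" and "dbcabbc" position by position:
  Position 0: 'b' vs 'd' => differ
  Position 1: 'b' vs 'b' => same
  Position 2: 'd' vs 'c' => differ
  Position 3: 'c' vs 'a' => differ
  Position 4: 'd' vs 'b' => differ
  Position 5: 'a' vs 'b' => differ
  Position 6: 'c' vs 'c' => same
Total differences (Hamming distance): 5

5


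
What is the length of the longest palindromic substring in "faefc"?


Input: "faefc"
Checking substrings for palindromes:
  No multi-char palindromic substrings found
Longest palindromic substring: "f" with length 1

1


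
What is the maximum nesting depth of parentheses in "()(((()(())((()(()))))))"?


Input: "()(((()(())((()(()))))))"
Tracking depth:
  Position 0 '(': depth becomes 1
  Position 1 ')': depth becomes 0
  Position 2 '(': depth becomes 1
  Position 3 '(': depth becomes 2
  Position 4 '(': depth becomes 3
  Position 5 '(': depth becomes 4
  Position 6 ')': depth becomes 3
  Position 7 '(': depth becomes 4
  Position 8 '(': depth becomes 5
  Position 9 ')': depth becomes 4
  Position 10 ')': depth becomes 3
  Position 11 '(': depth becomes 4
  Position 12 '(': depth becomes 5
  Position 13 '(': depth becomes 6
  Position 14 ')': depth becomes 5
  Position 15 '(': depth becomes 6
  Position 16 '(': depth becomes 7
  Position 17 ')': depth becomes 6
  Position 18 ')': depth becomes 5
  Position 19 ')': depth becomes 4
  Position 20 ')': depth becomes 3
  Position 21 ')': depth becomes 2
  Position 22 ')': depth becomes 1
  Position 23 ')': depth becomes 0
Maximum depth reached: 7

7


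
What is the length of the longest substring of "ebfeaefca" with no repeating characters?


Input: "ebfeaefca"
Sliding window (track last position of each char):
  Position 0 ('e'): window [0,0] length 1 -- new best
  Position 1 ('b'): window [0,1] length 2 -- new best
  Position 2 ('f'): window [0,2] length 3 -- new best
  Position 3 ('e'): repeat (last at 0), move window start to 1
  Position 3 ('e'): window [1,3] length 3
  Position 4 ('a'): window [1,4] length 4 -- new best
  Position 5 ('e'): repeat (last at 3), move window start to 4
  Position 5 ('e'): window [4,5] length 2
  Position 6 ('f'): window [4,6] length 3
  Position 7 ('c'): window [4,7] length 4
  Position 8 ('a'): repeat (last at 4), move window start to 5
  Position 8 ('a'): window [5,8] length 4
Longest substring with no repeats: "bfea" with length 4

4


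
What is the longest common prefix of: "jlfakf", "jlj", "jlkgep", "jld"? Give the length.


Words: jlfakf, jlj, jlkgep, jld
  Position 0: all 'j' => match
  Position 1: all 'l' => match
  Position 2: ('f', 'j', 'k', 'd') => mismatch, stop
LCP = "jl" (length 2)

2


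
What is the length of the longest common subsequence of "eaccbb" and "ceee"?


LCS of "eaccbb" and "ceee"
DP table:
           c    e    e    e
      0    0    0    0    0
  e   0    0    1    1    1
  a   0    0    1    1    1
  c   0    1    1    1    1
  c   0    1    1    1    1
  b   0    1    1    1    1
  b   0    1    1    1    1
LCS length = dp[6][4] = 1

1


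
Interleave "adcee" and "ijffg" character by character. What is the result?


Interleaving "adcee" and "ijffg":
  Position 0: 'a' from first, 'i' from second => "ai"
  Position 1: 'd' from first, 'j' from second => "dj"
  Position 2: 'c' from first, 'f' from second => "cf"
  Position 3: 'e' from first, 'f' from second => "ef"
  Position 4: 'e' from first, 'g' from second => "eg"
Result: aidjcfefeg

aidjcfefeg


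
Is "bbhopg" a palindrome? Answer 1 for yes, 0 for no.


Input: bbhopg
Reversed: gpohbb
  Compare pos 0 ('b') with pos 5 ('g'): MISMATCH
  Compare pos 1 ('b') with pos 4 ('p'): MISMATCH
  Compare pos 2 ('h') with pos 3 ('o'): MISMATCH
Result: not a palindrome

0


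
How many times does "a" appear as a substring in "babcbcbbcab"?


Searching for "a" in "babcbcbbcab"
Scanning each position:
  Position 0: "b" => no
  Position 1: "a" => MATCH
  Position 2: "b" => no
  Position 3: "c" => no
  Position 4: "b" => no
  Position 5: "c" => no
  Position 6: "b" => no
  Position 7: "b" => no
  Position 8: "c" => no
  Position 9: "a" => MATCH
  Position 10: "b" => no
Total occurrences: 2

2


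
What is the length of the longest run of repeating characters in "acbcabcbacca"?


Input: "acbcabcbacca"
Scanning for longest run:
  Position 1 ('c'): new char, reset run to 1
  Position 2 ('b'): new char, reset run to 1
  Position 3 ('c'): new char, reset run to 1
  Position 4 ('a'): new char, reset run to 1
  Position 5 ('b'): new char, reset run to 1
  Position 6 ('c'): new char, reset run to 1
  Position 7 ('b'): new char, reset run to 1
  Position 8 ('a'): new char, reset run to 1
  Position 9 ('c'): new char, reset run to 1
  Position 10 ('c'): continues run of 'c', length=2
  Position 11 ('a'): new char, reset run to 1
Longest run: 'c' with length 2

2


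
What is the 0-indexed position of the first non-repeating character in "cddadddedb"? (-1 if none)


Input: cddadddedb
Character frequencies:
  'a': 1
  'b': 1
  'c': 1
  'd': 6
  'e': 1
Scanning left to right for freq == 1:
  Position 0 ('c'): unique! => answer = 0

0


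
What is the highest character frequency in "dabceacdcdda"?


Input: dabceacdcdda
Character counts:
  'a': 3
  'b': 1
  'c': 3
  'd': 4
  'e': 1
Maximum frequency: 4

4


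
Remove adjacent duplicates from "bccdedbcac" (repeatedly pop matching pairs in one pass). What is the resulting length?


Input: bccdedbcac
Stack-based adjacent duplicate removal:
  Read 'b': push. Stack: b
  Read 'c': push. Stack: bc
  Read 'c': matches stack top 'c' => pop. Stack: b
  Read 'd': push. Stack: bd
  Read 'e': push. Stack: bde
  Read 'd': push. Stack: bded
  Read 'b': push. Stack: bdedb
  Read 'c': push. Stack: bdedbc
  Read 'a': push. Stack: bdedbca
  Read 'c': push. Stack: bdedbcac
Final stack: "bdedbcac" (length 8)

8


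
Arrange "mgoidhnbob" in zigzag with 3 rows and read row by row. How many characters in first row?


Zigzag "mgoidhnbob" into 3 rows:
Placing characters:
  'm' => row 0
  'g' => row 1
  'o' => row 2
  'i' => row 1
  'd' => row 0
  'h' => row 1
  'n' => row 2
  'b' => row 1
  'o' => row 0
  'b' => row 1
Rows:
  Row 0: "mdo"
  Row 1: "gihbb"
  Row 2: "on"
First row length: 3

3


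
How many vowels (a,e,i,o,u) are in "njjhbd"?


Input: njjhbd
Checking each character:
  'n' at position 0: consonant
  'j' at position 1: consonant
  'j' at position 2: consonant
  'h' at position 3: consonant
  'b' at position 4: consonant
  'd' at position 5: consonant
Total vowels: 0

0


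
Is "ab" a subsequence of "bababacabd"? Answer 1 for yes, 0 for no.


Check if "ab" is a subsequence of "bababacabd"
Greedy scan:
  Position 0 ('b'): no match needed
  Position 1 ('a'): matches sub[0] = 'a'
  Position 2 ('b'): matches sub[1] = 'b'
  Position 3 ('a'): no match needed
  Position 4 ('b'): no match needed
  Position 5 ('a'): no match needed
  Position 6 ('c'): no match needed
  Position 7 ('a'): no match needed
  Position 8 ('b'): no match needed
  Position 9 ('d'): no match needed
All 2 characters matched => is a subsequence

1


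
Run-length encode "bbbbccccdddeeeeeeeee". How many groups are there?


Input: bbbbccccdddeeeeeeeee
Scanning for consecutive runs:
  Group 1: 'b' x 4 (positions 0-3)
  Group 2: 'c' x 4 (positions 4-7)
  Group 3: 'd' x 3 (positions 8-10)
  Group 4: 'e' x 9 (positions 11-19)
Total groups: 4

4


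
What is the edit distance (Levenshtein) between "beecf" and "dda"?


Computing edit distance: "beecf" -> "dda"
DP table:
           d    d    a
      0    1    2    3
  b   1    1    2    3
  e   2    2    2    3
  e   3    3    3    3
  c   4    4    4    4
  f   5    5    5    5
Edit distance = dp[5][3] = 5

5


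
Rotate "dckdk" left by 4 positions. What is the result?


Input: "dckdk", rotate left by 4
First 4 characters: "dckd"
Remaining characters: "k"
Concatenate remaining + first: "k" + "dckd" = "kdckd"

kdckd


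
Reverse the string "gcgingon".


Input: gcgingon
Reading characters right to left:
  Position 7: 'n'
  Position 6: 'o'
  Position 5: 'g'
  Position 4: 'n'
  Position 3: 'i'
  Position 2: 'g'
  Position 1: 'c'
  Position 0: 'g'
Reversed: nognigcg

nognigcg


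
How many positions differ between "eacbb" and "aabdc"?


Comparing "eacbb" and "aabdc" position by position:
  Position 0: 'e' vs 'a' => DIFFER
  Position 1: 'a' vs 'a' => same
  Position 2: 'c' vs 'b' => DIFFER
  Position 3: 'b' vs 'd' => DIFFER
  Position 4: 'b' vs 'c' => DIFFER
Positions that differ: 4

4


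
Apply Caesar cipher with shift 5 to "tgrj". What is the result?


Caesar cipher: shift "tgrj" by 5
  't' (pos 19) + 5 = pos 24 = 'y'
  'g' (pos 6) + 5 = pos 11 = 'l'
  'r' (pos 17) + 5 = pos 22 = 'w'
  'j' (pos 9) + 5 = pos 14 = 'o'
Result: ylwo

ylwo


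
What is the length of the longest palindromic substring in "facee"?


Input: "facee"
Checking substrings for palindromes:
  [3:5] "ee" (len 2) => palindrome
Longest palindromic substring: "ee" with length 2

2


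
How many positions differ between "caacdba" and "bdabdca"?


Comparing "caacdba" and "bdabdca" position by position:
  Position 0: 'c' vs 'b' => DIFFER
  Position 1: 'a' vs 'd' => DIFFER
  Position 2: 'a' vs 'a' => same
  Position 3: 'c' vs 'b' => DIFFER
  Position 4: 'd' vs 'd' => same
  Position 5: 'b' vs 'c' => DIFFER
  Position 6: 'a' vs 'a' => same
Positions that differ: 4

4


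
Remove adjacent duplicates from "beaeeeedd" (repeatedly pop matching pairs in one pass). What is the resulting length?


Input: beaeeeedd
Stack-based adjacent duplicate removal:
  Read 'b': push. Stack: b
  Read 'e': push. Stack: be
  Read 'a': push. Stack: bea
  Read 'e': push. Stack: beae
  Read 'e': matches stack top 'e' => pop. Stack: bea
  Read 'e': push. Stack: beae
  Read 'e': matches stack top 'e' => pop. Stack: bea
  Read 'd': push. Stack: bead
  Read 'd': matches stack top 'd' => pop. Stack: bea
Final stack: "bea" (length 3)

3


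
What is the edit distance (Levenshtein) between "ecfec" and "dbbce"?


Computing edit distance: "ecfec" -> "dbbce"
DP table:
           d    b    b    c    e
      0    1    2    3    4    5
  e   1    1    2    3    4    4
  c   2    2    2    3    3    4
  f   3    3    3    3    4    4
  e   4    4    4    4    4    4
  c   5    5    5    5    4    5
Edit distance = dp[5][5] = 5

5


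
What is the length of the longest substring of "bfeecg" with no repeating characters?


Input: "bfeecg"
Sliding window (track last position of each char):
  Position 0 ('b'): window [0,0] length 1 -- new best
  Position 1 ('f'): window [0,1] length 2 -- new best
  Position 2 ('e'): window [0,2] length 3 -- new best
  Position 3 ('e'): repeat (last at 2), move window start to 3
  Position 3 ('e'): window [3,3] length 1
  Position 4 ('c'): window [3,4] length 2
  Position 5 ('g'): window [3,5] length 3
Longest substring with no repeats: "bfe" with length 3

3


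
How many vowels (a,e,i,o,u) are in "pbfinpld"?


Input: pbfinpld
Checking each character:
  'p' at position 0: consonant
  'b' at position 1: consonant
  'f' at position 2: consonant
  'i' at position 3: vowel (running total: 1)
  'n' at position 4: consonant
  'p' at position 5: consonant
  'l' at position 6: consonant
  'd' at position 7: consonant
Total vowels: 1

1


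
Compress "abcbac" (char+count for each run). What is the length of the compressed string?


Input: abcbac
Runs:
  'a' x 1 => "a1"
  'b' x 1 => "b1"
  'c' x 1 => "c1"
  'b' x 1 => "b1"
  'a' x 1 => "a1"
  'c' x 1 => "c1"
Compressed: "a1b1c1b1a1c1"
Compressed length: 12

12


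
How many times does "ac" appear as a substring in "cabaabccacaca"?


Searching for "ac" in "cabaabccacaca"
Scanning each position:
  Position 0: "ca" => no
  Position 1: "ab" => no
  Position 2: "ba" => no
  Position 3: "aa" => no
  Position 4: "ab" => no
  Position 5: "bc" => no
  Position 6: "cc" => no
  Position 7: "ca" => no
  Position 8: "ac" => MATCH
  Position 9: "ca" => no
  Position 10: "ac" => MATCH
  Position 11: "ca" => no
Total occurrences: 2

2


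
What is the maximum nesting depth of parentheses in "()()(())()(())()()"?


Input: "()()(())()(())()()"
Tracking depth:
  Position 0 '(': depth becomes 1
  Position 1 ')': depth becomes 0
  Position 2 '(': depth becomes 1
  Position 3 ')': depth becomes 0
  Position 4 '(': depth becomes 1
  Position 5 '(': depth becomes 2
  Position 6 ')': depth becomes 1
  Position 7 ')': depth becomes 0
  Position 8 '(': depth becomes 1
  Position 9 ')': depth becomes 0
  Position 10 '(': depth becomes 1
  Position 11 '(': depth becomes 2
  Position 12 ')': depth becomes 1
  Position 13 ')': depth becomes 0
  Position 14 '(': depth becomes 1
  Position 15 ')': depth becomes 0
  Position 16 '(': depth becomes 1
  Position 17 ')': depth becomes 0
Maximum depth reached: 2

2


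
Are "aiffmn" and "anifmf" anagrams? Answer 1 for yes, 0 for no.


Strings: "aiffmn", "anifmf"
Sorted first:  affimn
Sorted second: affimn
Sorted forms match => anagrams

1


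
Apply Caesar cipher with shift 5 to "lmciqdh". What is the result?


Caesar cipher: shift "lmciqdh" by 5
  'l' (pos 11) + 5 = pos 16 = 'q'
  'm' (pos 12) + 5 = pos 17 = 'r'
  'c' (pos 2) + 5 = pos 7 = 'h'
  'i' (pos 8) + 5 = pos 13 = 'n'
  'q' (pos 16) + 5 = pos 21 = 'v'
  'd' (pos 3) + 5 = pos 8 = 'i'
  'h' (pos 7) + 5 = pos 12 = 'm'
Result: qrhnvim

qrhnvim


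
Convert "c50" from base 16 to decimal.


Input: "c50" in base 16
Positional expansion:
  Digit 'c' (value 12) x 16^2 = 3072
  Digit '5' (value 5) x 16^1 = 80
  Digit '0' (value 0) x 16^0 = 0
Sum = 3152

3152


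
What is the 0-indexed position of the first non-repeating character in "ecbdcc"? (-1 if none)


Input: ecbdcc
Character frequencies:
  'b': 1
  'c': 3
  'd': 1
  'e': 1
Scanning left to right for freq == 1:
  Position 0 ('e'): unique! => answer = 0

0


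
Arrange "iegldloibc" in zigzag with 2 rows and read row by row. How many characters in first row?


Zigzag "iegldloibc" into 2 rows:
Placing characters:
  'i' => row 0
  'e' => row 1
  'g' => row 0
  'l' => row 1
  'd' => row 0
  'l' => row 1
  'o' => row 0
  'i' => row 1
  'b' => row 0
  'c' => row 1
Rows:
  Row 0: "igdob"
  Row 1: "ellic"
First row length: 5

5


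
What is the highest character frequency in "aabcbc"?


Input: aabcbc
Character counts:
  'a': 2
  'b': 2
  'c': 2
Maximum frequency: 2

2


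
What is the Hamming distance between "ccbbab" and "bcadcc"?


Comparing "ccbbab" and "bcadcc" position by position:
  Position 0: 'c' vs 'b' => differ
  Position 1: 'c' vs 'c' => same
  Position 2: 'b' vs 'a' => differ
  Position 3: 'b' vs 'd' => differ
  Position 4: 'a' vs 'c' => differ
  Position 5: 'b' vs 'c' => differ
Total differences (Hamming distance): 5

5


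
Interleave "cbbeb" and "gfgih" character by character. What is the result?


Interleaving "cbbeb" and "gfgih":
  Position 0: 'c' from first, 'g' from second => "cg"
  Position 1: 'b' from first, 'f' from second => "bf"
  Position 2: 'b' from first, 'g' from second => "bg"
  Position 3: 'e' from first, 'i' from second => "ei"
  Position 4: 'b' from first, 'h' from second => "bh"
Result: cgbfbgeibh

cgbfbgeibh


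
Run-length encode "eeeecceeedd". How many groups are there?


Input: eeeecceeedd
Scanning for consecutive runs:
  Group 1: 'e' x 4 (positions 0-3)
  Group 2: 'c' x 2 (positions 4-5)
  Group 3: 'e' x 3 (positions 6-8)
  Group 4: 'd' x 2 (positions 9-10)
Total groups: 4

4


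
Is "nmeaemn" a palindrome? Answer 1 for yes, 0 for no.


Input: nmeaemn
Reversed: nmeaemn
  Compare pos 0 ('n') with pos 6 ('n'): match
  Compare pos 1 ('m') with pos 5 ('m'): match
  Compare pos 2 ('e') with pos 4 ('e'): match
Result: palindrome

1


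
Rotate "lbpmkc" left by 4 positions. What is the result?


Input: "lbpmkc", rotate left by 4
First 4 characters: "lbpm"
Remaining characters: "kc"
Concatenate remaining + first: "kc" + "lbpm" = "kclbpm"

kclbpm


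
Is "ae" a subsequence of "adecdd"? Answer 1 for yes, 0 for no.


Check if "ae" is a subsequence of "adecdd"
Greedy scan:
  Position 0 ('a'): matches sub[0] = 'a'
  Position 1 ('d'): no match needed
  Position 2 ('e'): matches sub[1] = 'e'
  Position 3 ('c'): no match needed
  Position 4 ('d'): no match needed
  Position 5 ('d'): no match needed
All 2 characters matched => is a subsequence

1


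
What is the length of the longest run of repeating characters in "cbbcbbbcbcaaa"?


Input: "cbbcbbbcbcaaa"
Scanning for longest run:
  Position 1 ('b'): new char, reset run to 1
  Position 2 ('b'): continues run of 'b', length=2
  Position 3 ('c'): new char, reset run to 1
  Position 4 ('b'): new char, reset run to 1
  Position 5 ('b'): continues run of 'b', length=2
  Position 6 ('b'): continues run of 'b', length=3
  Position 7 ('c'): new char, reset run to 1
  Position 8 ('b'): new char, reset run to 1
  Position 9 ('c'): new char, reset run to 1
  Position 10 ('a'): new char, reset run to 1
  Position 11 ('a'): continues run of 'a', length=2
  Position 12 ('a'): continues run of 'a', length=3
Longest run: 'b' with length 3

3


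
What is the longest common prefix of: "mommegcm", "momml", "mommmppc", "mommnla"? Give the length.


Words: mommegcm, momml, mommmppc, mommnla
  Position 0: all 'm' => match
  Position 1: all 'o' => match
  Position 2: all 'm' => match
  Position 3: all 'm' => match
  Position 4: ('e', 'l', 'm', 'n') => mismatch, stop
LCP = "momm" (length 4)

4


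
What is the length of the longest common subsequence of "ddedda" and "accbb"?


LCS of "ddedda" and "accbb"
DP table:
           a    c    c    b    b
      0    0    0    0    0    0
  d   0    0    0    0    0    0
  d   0    0    0    0    0    0
  e   0    0    0    0    0    0
  d   0    0    0    0    0    0
  d   0    0    0    0    0    0
  a   0    1    1    1    1    1
LCS length = dp[6][5] = 1

1


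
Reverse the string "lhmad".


Input: lhmad
Reading characters right to left:
  Position 4: 'd'
  Position 3: 'a'
  Position 2: 'm'
  Position 1: 'h'
  Position 0: 'l'
Reversed: damhl

damhl


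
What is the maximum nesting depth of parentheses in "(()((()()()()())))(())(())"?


Input: "(()((()()()()())))(())(())"
Tracking depth:
  Position 0 '(': depth becomes 1
  Position 1 '(': depth becomes 2
  Position 2 ')': depth becomes 1
  Position 3 '(': depth becomes 2
  Position 4 '(': depth becomes 3
  Position 5 '(': depth becomes 4
  Position 6 ')': depth becomes 3
  Position 7 '(': depth becomes 4
  Position 8 ')': depth becomes 3
  Position 9 '(': depth becomes 4
  Position 10 ')': depth becomes 3
  Position 11 '(': depth becomes 4
  Position 12 ')': depth becomes 3
  Position 13 '(': depth becomes 4
  Position 14 ')': depth becomes 3
  Position 15 ')': depth becomes 2
  Position 16 ')': depth becomes 1
  Position 17 ')': depth becomes 0
  Position 18 '(': depth becomes 1
  Position 19 '(': depth becomes 2
  Position 20 ')': depth becomes 1
  Position 21 ')': depth becomes 0
  Position 22 '(': depth becomes 1
  Position 23 '(': depth becomes 2
  Position 24 ')': depth becomes 1
  Position 25 ')': depth becomes 0
Maximum depth reached: 4

4


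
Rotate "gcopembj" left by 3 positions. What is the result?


Input: "gcopembj", rotate left by 3
First 3 characters: "gco"
Remaining characters: "pembj"
Concatenate remaining + first: "pembj" + "gco" = "pembjgco"

pembjgco


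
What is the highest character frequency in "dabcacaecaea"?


Input: dabcacaecaea
Character counts:
  'a': 5
  'b': 1
  'c': 3
  'd': 1
  'e': 2
Maximum frequency: 5

5


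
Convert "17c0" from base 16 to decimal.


Input: "17c0" in base 16
Positional expansion:
  Digit '1' (value 1) x 16^3 = 4096
  Digit '7' (value 7) x 16^2 = 1792
  Digit 'c' (value 12) x 16^1 = 192
  Digit '0' (value 0) x 16^0 = 0
Sum = 6080

6080


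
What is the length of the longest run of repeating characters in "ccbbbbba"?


Input: "ccbbbbba"
Scanning for longest run:
  Position 1 ('c'): continues run of 'c', length=2
  Position 2 ('b'): new char, reset run to 1
  Position 3 ('b'): continues run of 'b', length=2
  Position 4 ('b'): continues run of 'b', length=3
  Position 5 ('b'): continues run of 'b', length=4
  Position 6 ('b'): continues run of 'b', length=5
  Position 7 ('a'): new char, reset run to 1
Longest run: 'b' with length 5

5


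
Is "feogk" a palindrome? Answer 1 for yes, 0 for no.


Input: feogk
Reversed: kgoef
  Compare pos 0 ('f') with pos 4 ('k'): MISMATCH
  Compare pos 1 ('e') with pos 3 ('g'): MISMATCH
Result: not a palindrome

0


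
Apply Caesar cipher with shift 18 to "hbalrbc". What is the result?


Caesar cipher: shift "hbalrbc" by 18
  'h' (pos 7) + 18 = pos 25 = 'z'
  'b' (pos 1) + 18 = pos 19 = 't'
  'a' (pos 0) + 18 = pos 18 = 's'
  'l' (pos 11) + 18 = pos 3 = 'd'
  'r' (pos 17) + 18 = pos 9 = 'j'
  'b' (pos 1) + 18 = pos 19 = 't'
  'c' (pos 2) + 18 = pos 20 = 'u'
Result: ztsdjtu

ztsdjtu


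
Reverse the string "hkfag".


Input: hkfag
Reading characters right to left:
  Position 4: 'g'
  Position 3: 'a'
  Position 2: 'f'
  Position 1: 'k'
  Position 0: 'h'
Reversed: gafkh

gafkh


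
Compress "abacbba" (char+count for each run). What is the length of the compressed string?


Input: abacbba
Runs:
  'a' x 1 => "a1"
  'b' x 1 => "b1"
  'a' x 1 => "a1"
  'c' x 1 => "c1"
  'b' x 2 => "b2"
  'a' x 1 => "a1"
Compressed: "a1b1a1c1b2a1"
Compressed length: 12

12


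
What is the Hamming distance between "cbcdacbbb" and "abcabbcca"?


Comparing "cbcdacbbb" and "abcabbcca" position by position:
  Position 0: 'c' vs 'a' => differ
  Position 1: 'b' vs 'b' => same
  Position 2: 'c' vs 'c' => same
  Position 3: 'd' vs 'a' => differ
  Position 4: 'a' vs 'b' => differ
  Position 5: 'c' vs 'b' => differ
  Position 6: 'b' vs 'c' => differ
  Position 7: 'b' vs 'c' => differ
  Position 8: 'b' vs 'a' => differ
Total differences (Hamming distance): 7

7


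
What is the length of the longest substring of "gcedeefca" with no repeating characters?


Input: "gcedeefca"
Sliding window (track last position of each char):
  Position 0 ('g'): window [0,0] length 1 -- new best
  Position 1 ('c'): window [0,1] length 2 -- new best
  Position 2 ('e'): window [0,2] length 3 -- new best
  Position 3 ('d'): window [0,3] length 4 -- new best
  Position 4 ('e'): repeat (last at 2), move window start to 3
  Position 4 ('e'): window [3,4] length 2
  Position 5 ('e'): repeat (last at 4), move window start to 5
  Position 5 ('e'): window [5,5] length 1
  Position 6 ('f'): window [5,6] length 2
  Position 7 ('c'): window [5,7] length 3
  Position 8 ('a'): window [5,8] length 4
Longest substring with no repeats: "gced" with length 4

4


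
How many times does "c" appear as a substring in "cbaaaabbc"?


Searching for "c" in "cbaaaabbc"
Scanning each position:
  Position 0: "c" => MATCH
  Position 1: "b" => no
  Position 2: "a" => no
  Position 3: "a" => no
  Position 4: "a" => no
  Position 5: "a" => no
  Position 6: "b" => no
  Position 7: "b" => no
  Position 8: "c" => MATCH
Total occurrences: 2

2


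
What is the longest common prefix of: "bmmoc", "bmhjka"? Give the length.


Words: bmmoc, bmhjka
  Position 0: all 'b' => match
  Position 1: all 'm' => match
  Position 2: ('m', 'h') => mismatch, stop
LCP = "bm" (length 2)

2


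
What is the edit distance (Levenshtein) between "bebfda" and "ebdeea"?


Computing edit distance: "bebfda" -> "ebdeea"
DP table:
           e    b    d    e    e    a
      0    1    2    3    4    5    6
  b   1    1    1    2    3    4    5
  e   2    1    2    2    2    3    4
  b   3    2    1    2    3    3    4
  f   4    3    2    2    3    4    4
  d   5    4    3    2    3    4    5
  a   6    5    4    3    3    4    4
Edit distance = dp[6][6] = 4

4


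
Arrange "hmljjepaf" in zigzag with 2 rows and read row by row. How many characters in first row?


Zigzag "hmljjepaf" into 2 rows:
Placing characters:
  'h' => row 0
  'm' => row 1
  'l' => row 0
  'j' => row 1
  'j' => row 0
  'e' => row 1
  'p' => row 0
  'a' => row 1
  'f' => row 0
Rows:
  Row 0: "hljpf"
  Row 1: "mjea"
First row length: 5

5


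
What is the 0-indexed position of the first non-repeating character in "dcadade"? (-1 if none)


Input: dcadade
Character frequencies:
  'a': 2
  'c': 1
  'd': 3
  'e': 1
Scanning left to right for freq == 1:
  Position 0 ('d'): freq=3, skip
  Position 1 ('c'): unique! => answer = 1

1


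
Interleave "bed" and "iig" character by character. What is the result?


Interleaving "bed" and "iig":
  Position 0: 'b' from first, 'i' from second => "bi"
  Position 1: 'e' from first, 'i' from second => "ei"
  Position 2: 'd' from first, 'g' from second => "dg"
Result: bieidg

bieidg


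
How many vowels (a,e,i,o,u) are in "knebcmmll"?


Input: knebcmmll
Checking each character:
  'k' at position 0: consonant
  'n' at position 1: consonant
  'e' at position 2: vowel (running total: 1)
  'b' at position 3: consonant
  'c' at position 4: consonant
  'm' at position 5: consonant
  'm' at position 6: consonant
  'l' at position 7: consonant
  'l' at position 8: consonant
Total vowels: 1

1


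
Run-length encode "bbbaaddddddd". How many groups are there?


Input: bbbaaddddddd
Scanning for consecutive runs:
  Group 1: 'b' x 3 (positions 0-2)
  Group 2: 'a' x 2 (positions 3-4)
  Group 3: 'd' x 7 (positions 5-11)
Total groups: 3

3


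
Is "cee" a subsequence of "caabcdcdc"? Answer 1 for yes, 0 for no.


Check if "cee" is a subsequence of "caabcdcdc"
Greedy scan:
  Position 0 ('c'): matches sub[0] = 'c'
  Position 1 ('a'): no match needed
  Position 2 ('a'): no match needed
  Position 3 ('b'): no match needed
  Position 4 ('c'): no match needed
  Position 5 ('d'): no match needed
  Position 6 ('c'): no match needed
  Position 7 ('d'): no match needed
  Position 8 ('c'): no match needed
Only matched 1/3 characters => not a subsequence

0


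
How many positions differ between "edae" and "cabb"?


Comparing "edae" and "cabb" position by position:
  Position 0: 'e' vs 'c' => DIFFER
  Position 1: 'd' vs 'a' => DIFFER
  Position 2: 'a' vs 'b' => DIFFER
  Position 3: 'e' vs 'b' => DIFFER
Positions that differ: 4

4


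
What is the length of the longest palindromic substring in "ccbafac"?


Input: "ccbafac"
Checking substrings for palindromes:
  [3:6] "afa" (len 3) => palindrome
  [0:2] "cc" (len 2) => palindrome
Longest palindromic substring: "afa" with length 3

3


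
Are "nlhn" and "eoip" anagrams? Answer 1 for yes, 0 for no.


Strings: "nlhn", "eoip"
Sorted first:  hlnn
Sorted second: eiop
Differ at position 0: 'h' vs 'e' => not anagrams

0


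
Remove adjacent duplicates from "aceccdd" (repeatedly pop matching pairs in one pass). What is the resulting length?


Input: aceccdd
Stack-based adjacent duplicate removal:
  Read 'a': push. Stack: a
  Read 'c': push. Stack: ac
  Read 'e': push. Stack: ace
  Read 'c': push. Stack: acec
  Read 'c': matches stack top 'c' => pop. Stack: ace
  Read 'd': push. Stack: aced
  Read 'd': matches stack top 'd' => pop. Stack: ace
Final stack: "ace" (length 3)

3


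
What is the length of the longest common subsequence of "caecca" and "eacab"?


LCS of "caecca" and "eacab"
DP table:
           e    a    c    a    b
      0    0    0    0    0    0
  c   0    0    0    1    1    1
  a   0    0    1    1    2    2
  e   0    1    1    1    2    2
  c   0    1    1    2    2    2
  c   0    1    1    2    2    2
  a   0    1    2    2    3    3
LCS length = dp[6][5] = 3

3


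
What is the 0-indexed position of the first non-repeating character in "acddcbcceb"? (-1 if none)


Input: acddcbcceb
Character frequencies:
  'a': 1
  'b': 2
  'c': 4
  'd': 2
  'e': 1
Scanning left to right for freq == 1:
  Position 0 ('a'): unique! => answer = 0

0


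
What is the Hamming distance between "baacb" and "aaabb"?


Comparing "baacb" and "aaabb" position by position:
  Position 0: 'b' vs 'a' => differ
  Position 1: 'a' vs 'a' => same
  Position 2: 'a' vs 'a' => same
  Position 3: 'c' vs 'b' => differ
  Position 4: 'b' vs 'b' => same
Total differences (Hamming distance): 2

2


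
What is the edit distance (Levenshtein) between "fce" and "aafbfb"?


Computing edit distance: "fce" -> "aafbfb"
DP table:
           a    a    f    b    f    b
      0    1    2    3    4    5    6
  f   1    1    2    2    3    4    5
  c   2    2    2    3    3    4    5
  e   3    3    3    3    4    4    5
Edit distance = dp[3][6] = 5

5


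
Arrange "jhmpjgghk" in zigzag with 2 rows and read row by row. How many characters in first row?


Zigzag "jhmpjgghk" into 2 rows:
Placing characters:
  'j' => row 0
  'h' => row 1
  'm' => row 0
  'p' => row 1
  'j' => row 0
  'g' => row 1
  'g' => row 0
  'h' => row 1
  'k' => row 0
Rows:
  Row 0: "jmjgk"
  Row 1: "hpgh"
First row length: 5

5


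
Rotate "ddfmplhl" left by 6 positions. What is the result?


Input: "ddfmplhl", rotate left by 6
First 6 characters: "ddfmpl"
Remaining characters: "hl"
Concatenate remaining + first: "hl" + "ddfmpl" = "hlddfmpl"

hlddfmpl


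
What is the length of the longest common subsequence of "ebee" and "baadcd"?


LCS of "ebee" and "baadcd"
DP table:
           b    a    a    d    c    d
      0    0    0    0    0    0    0
  e   0    0    0    0    0    0    0
  b   0    1    1    1    1    1    1
  e   0    1    1    1    1    1    1
  e   0    1    1    1    1    1    1
LCS length = dp[4][6] = 1

1


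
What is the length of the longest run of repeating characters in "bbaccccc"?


Input: "bbaccccc"
Scanning for longest run:
  Position 1 ('b'): continues run of 'b', length=2
  Position 2 ('a'): new char, reset run to 1
  Position 3 ('c'): new char, reset run to 1
  Position 4 ('c'): continues run of 'c', length=2
  Position 5 ('c'): continues run of 'c', length=3
  Position 6 ('c'): continues run of 'c', length=4
  Position 7 ('c'): continues run of 'c', length=5
Longest run: 'c' with length 5

5


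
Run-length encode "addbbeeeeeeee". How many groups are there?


Input: addbbeeeeeeee
Scanning for consecutive runs:
  Group 1: 'a' x 1 (positions 0-0)
  Group 2: 'd' x 2 (positions 1-2)
  Group 3: 'b' x 2 (positions 3-4)
  Group 4: 'e' x 8 (positions 5-12)
Total groups: 4

4


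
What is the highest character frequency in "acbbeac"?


Input: acbbeac
Character counts:
  'a': 2
  'b': 2
  'c': 2
  'e': 1
Maximum frequency: 2

2


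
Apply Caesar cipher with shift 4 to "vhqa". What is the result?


Caesar cipher: shift "vhqa" by 4
  'v' (pos 21) + 4 = pos 25 = 'z'
  'h' (pos 7) + 4 = pos 11 = 'l'
  'q' (pos 16) + 4 = pos 20 = 'u'
  'a' (pos 0) + 4 = pos 4 = 'e'
Result: zlue

zlue


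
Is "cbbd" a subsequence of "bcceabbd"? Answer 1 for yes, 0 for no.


Check if "cbbd" is a subsequence of "bcceabbd"
Greedy scan:
  Position 0 ('b'): no match needed
  Position 1 ('c'): matches sub[0] = 'c'
  Position 2 ('c'): no match needed
  Position 3 ('e'): no match needed
  Position 4 ('a'): no match needed
  Position 5 ('b'): matches sub[1] = 'b'
  Position 6 ('b'): matches sub[2] = 'b'
  Position 7 ('d'): matches sub[3] = 'd'
All 4 characters matched => is a subsequence

1


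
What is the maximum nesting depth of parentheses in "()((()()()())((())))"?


Input: "()((()()()())((())))"
Tracking depth:
  Position 0 '(': depth becomes 1
  Position 1 ')': depth becomes 0
  Position 2 '(': depth becomes 1
  Position 3 '(': depth becomes 2
  Position 4 '(': depth becomes 3
  Position 5 ')': depth becomes 2
  Position 6 '(': depth becomes 3
  Position 7 ')': depth becomes 2
  Position 8 '(': depth becomes 3
  Position 9 ')': depth becomes 2
  Position 10 '(': depth becomes 3
  Position 11 ')': depth becomes 2
  Position 12 ')': depth becomes 1
  Position 13 '(': depth becomes 2
  Position 14 '(': depth becomes 3
  Position 15 '(': depth becomes 4
  Position 16 ')': depth becomes 3
  Position 17 ')': depth becomes 2
  Position 18 ')': depth becomes 1
  Position 19 ')': depth becomes 0
Maximum depth reached: 4

4


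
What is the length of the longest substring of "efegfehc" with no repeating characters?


Input: "efegfehc"
Sliding window (track last position of each char):
  Position 0 ('e'): window [0,0] length 1 -- new best
  Position 1 ('f'): window [0,1] length 2 -- new best
  Position 2 ('e'): repeat (last at 0), move window start to 1
  Position 2 ('e'): window [1,2] length 2
  Position 3 ('g'): window [1,3] length 3 -- new best
  Position 4 ('f'): repeat (last at 1), move window start to 2
  Position 4 ('f'): window [2,4] length 3
  Position 5 ('e'): repeat (last at 2), move window start to 3
  Position 5 ('e'): window [3,5] length 3
  Position 6 ('h'): window [3,6] length 4 -- new best
  Position 7 ('c'): window [3,7] length 5 -- new best
Longest substring with no repeats: "gfehc" with length 5

5
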